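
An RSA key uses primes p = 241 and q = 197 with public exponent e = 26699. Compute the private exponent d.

22499

φ(n) = (p−1)(q−1) = 240·196 = 47040.
Need d with 26699·d ≡ 1 (mod 47040). Apply the extended Euclidean algorithm:
47040 = 1·26699 + 20341
26699 = 1·20341 + 6358
20341 = 3·6358 + 1267
6358 = 5·1267 + 23
1267 = 55·23 + 2
23 = 11·2 + 1
2 = 2·1 + 0
Back-substitute:
1 = 23 − 11·2
1 = −11·1267 + 606·23
1 = 606·6358 − 3041·1267
1 = −3041·20341 + 9729·6358
1 = 9729·26699 − 12770·20341
1 = −12770·47040 + 22499·26699
So 26699·22499 ≡ 1 (mod 47040), hence d = 22499.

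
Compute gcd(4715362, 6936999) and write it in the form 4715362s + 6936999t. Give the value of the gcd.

1

Euclidean algorithm:
6936999 = 1×4715362 + 2221637
4715362 = 2×2221637 + 272088
2221637 = 8×272088 + 44933
272088 = 6×44933 + 2490
44933 = 18×2490 + 113
2490 = 22×113 + 4
113 = 28×4 + 1
4 = 4×1 + 0
gcd(4715362, 6936999) = 1.
Express as a combination:
1 = 113 − 28·4
1 = −28·2490 + 617·113
1 = 617·44933 − 11134·2490
1 = −11134·272088 + 67421·44933
1 = 67421·2221637 − 550502·272088
1 = −550502·4715362 + 1168425·2221637
1 = 1168425·6936999 − 1718927·4715362
So 1 = (1168425)·6936999 + (-1718927)·4715362.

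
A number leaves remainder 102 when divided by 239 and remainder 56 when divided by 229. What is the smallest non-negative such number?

20895

Write x = 102 + 239·k. Then 239·k ≡ 56 − 102 ≡ 183 (mod 229).
Need 239⁻¹ mod 229. Extended Euclid on (229, 10):
229 = 22×10 + 9
10 = 1×9 + 1
9 = 9×1 + 0
Back-substitute:
1 = 10 − 9
1 = −229 + 23·10
239⁻¹ ≡ 23 (mod 229), so k ≡ 23·183 ≡ 87 (mod 229).
x = 102 + 239·87 = 20895.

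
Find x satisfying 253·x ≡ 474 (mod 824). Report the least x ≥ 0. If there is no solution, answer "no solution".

First find gcd(253, 824):
824 = 3·253 + 65
253 = 3·65 + 58
65 = 1·58 + 7
58 = 8·7 + 2
7 = 3·2 + 1
2 = 2·1 + 0
gcd = 1, so a unique solution mod 824 exists.
Back-substitute for the Bézout coefficients:
1 = 7 − 3·2
1 = −3·58 + 25·7
1 = 25·65 − 28·58
1 = −28·253 + 109·65
1 = 109·824 − 355·253
So 253·(-355) ≡ 1 (mod 824), giving 253⁻¹ ≡ 469.
x ≡ 253⁻¹·474 ≡ 469·474 ≡ 650 (mod 824).

650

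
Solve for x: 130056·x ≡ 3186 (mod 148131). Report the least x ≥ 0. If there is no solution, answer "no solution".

8859

First find gcd(130056, 148131):
148131 = 1×130056 + 18075
130056 = 7×18075 + 3531
18075 = 5×3531 + 420
3531 = 8×420 + 171
420 = 2×171 + 78
171 = 2×78 + 15
78 = 5×15 + 3
15 = 5×3 + 0
gcd = 3 and 3 | 3186, so solutions exist. Divide through by 3: 43352x ≡ 1062 (mod 49377).
Now find 43352⁻¹ mod 49377:
49377 = 1*43352 + 6025
43352 = 7*6025 + 1177
6025 = 5*1177 + 140
1177 = 8*140 + 57
140 = 2*57 + 26
57 = 2*26 + 5
26 = 5*5 + 1
5 = 5*1 + 0
Back-substitute:
1 = 26 − 5·5
1 = −5·57 + 11·26
1 = 11·140 − 27·57
1 = −27·1177 + 227·140
1 = 227·6025 − 1162·1177
1 = −1162·43352 + 8361·6025
1 = 8361·49377 − 9523·43352
So 43352·(-9523) ≡ 1 (mod 49377), i.e. 43352⁻¹ ≡ 39854.
Then x ≡ 39854·1062 ≡ 8859 (mod 49377); the smallest non-negative solution is x = 8859.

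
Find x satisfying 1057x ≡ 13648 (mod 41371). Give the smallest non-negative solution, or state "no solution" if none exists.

First find gcd(1057, 41371):
41371 = 39×1057 + 148
1057 = 7×148 + 21
148 = 7×21 + 1
21 = 21×1 + 0
gcd = 1, so a unique solution mod 41371 exists.
Back-substitute for the Bézout coefficients:
1 = 148 − 7·21
1 = −7·1057 + 50·148
1 = 50·41371 − 1957·1057
So 1057·(-1957) ≡ 1 (mod 41371), giving 1057⁻¹ ≡ 39414.
x ≡ 1057⁻¹·13648 ≡ 39414·13648 ≡ 16530 (mod 41371).

16530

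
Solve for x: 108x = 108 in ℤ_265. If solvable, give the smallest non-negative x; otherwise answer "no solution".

First find gcd(108, 265):
265 = 2·108 + 49
108 = 2·49 + 10
49 = 4·10 + 9
10 = 1·9 + 1
9 = 9·1 + 0
gcd = 1, so a unique solution mod 265 exists.
Back-substitute for the Bézout coefficients:
1 = 10 − 9
1 = −49 + 5·10
1 = 5·108 − 11·49
1 = −11·265 + 27·108
So 108·(27) ≡ 1 (mod 265), giving 108⁻¹ ≡ 27.
x ≡ 108⁻¹·108 ≡ 27·108 ≡ 1 (mod 265).

1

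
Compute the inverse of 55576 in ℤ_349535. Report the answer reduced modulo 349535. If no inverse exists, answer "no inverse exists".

155931

Extended Euclidean algorithm:
349535 = 6·55576 + 16079
55576 = 3·16079 + 7339
16079 = 2·7339 + 1401
7339 = 5·1401 + 334
1401 = 4·334 + 65
334 = 5·65 + 9
65 = 7·9 + 2
9 = 4·2 + 1
2 = 2·1 + 0
gcd = 1, so the inverse exists. Back-substitute:
1 = 9 − 4·2
1 = −4·65 + 29·9
1 = 29·334 − 149·65
1 = −149·1401 + 625·334
1 = 625·7339 − 3274·1401
1 = −3274·16079 + 7173·7339
1 = 7173·55576 − 24793·16079
1 = −24793·349535 + 155931·55576
So 55576·155931 ≡ 1 (mod 349535).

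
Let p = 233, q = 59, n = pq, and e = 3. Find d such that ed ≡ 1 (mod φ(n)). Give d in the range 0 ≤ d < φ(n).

φ(n) = (p−1)(q−1) = 232·58 = 13456.
Need d with 3·d ≡ 1 (mod 13456). Apply the extended Euclidean algorithm:
13456 = 4485*3 + 1
3 = 3*1 + 0
Back-substitute:
1 = 13456 − 4485·3
So 3·(-4485) ≡ 1 (mod 13456), hence d ≡ -4485 ≡ 8971 (mod 13456).

8971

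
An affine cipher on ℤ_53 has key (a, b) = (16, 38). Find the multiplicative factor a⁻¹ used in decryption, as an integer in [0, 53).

10

Run Euclid on (53, 16):
53 = 3*16 + 5
16 = 3*5 + 1
5 = 5*1 + 0
gcd = 1, so the inverse exists. Back-substitute:
1 = 16 − 3·5
1 = −3·53 + 10·16
So 16·10 ≡ 1 (mod 53).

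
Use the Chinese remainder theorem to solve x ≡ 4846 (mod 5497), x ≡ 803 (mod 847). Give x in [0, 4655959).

Write x = 4846 + 5497·k. Then 5497·k ≡ 803 − 4846 ≡ 192 (mod 847).
Need 5497⁻¹ mod 847. Extended Euclid on (847, 415):
847 = 2·415 + 17
415 = 24·17 + 7
17 = 2·7 + 3
7 = 2·3 + 1
3 = 3·1 + 0
Back-substitute:
1 = 7 − 2·3
1 = −2·17 + 5·7
1 = 5·415 − 122·17
1 = −122·847 + 249·415
5497⁻¹ ≡ 249 (mod 847), so k ≡ 249·192 ≡ 376 (mod 847).
x = 4846 + 5497·376 = 2071718.

2071718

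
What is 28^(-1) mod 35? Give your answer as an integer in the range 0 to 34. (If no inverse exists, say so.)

no inverse exists

Euclidean algorithm on 35, 28:
35 = 1*28 + 7
28 = 4*7 + 0
The gcd is 7, not 1, hence no inverse exists.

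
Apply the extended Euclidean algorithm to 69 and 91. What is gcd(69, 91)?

1

Apply Euclid's algorithm to 91 and 69:
91 = 1*69 + 22
69 = 3*22 + 3
22 = 7*3 + 1
3 = 3*1 + 0
gcd(69, 91) = 1.
Back-substituting:
1 = 22 − 7·3
1 = −7·69 + 22·22
1 = 22·91 − 29·69
So 1 = (22)·91 + (-29)·69.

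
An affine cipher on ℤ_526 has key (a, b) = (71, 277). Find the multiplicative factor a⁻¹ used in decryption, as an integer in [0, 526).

Apply the Euclidean algorithm to 526 and 71:
526 = 7*71 + 29
71 = 2*29 + 13
29 = 2*13 + 3
13 = 4*3 + 1
3 = 3*1 + 0
The gcd is 1. Working backward:
1 = 13 − 4·3
1 = −4·29 + 9·13
1 = 9·71 − 22·29
1 = −22·526 + 163·71
So 71·163 ≡ 1 (mod 526).

163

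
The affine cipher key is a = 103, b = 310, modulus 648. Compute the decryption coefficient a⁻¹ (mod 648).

151

gcd(648, 103) by repeated division:
648 = 6×103 + 30
103 = 3×30 + 13
30 = 2×13 + 4
13 = 3×4 + 1
4 = 4×1 + 0
The gcd is 1. Working backward:
1 = 13 − 3·4
1 = −3·30 + 7·13
1 = 7·103 − 24·30
1 = −24·648 + 151·103
So 103·151 ≡ 1 (mod 648).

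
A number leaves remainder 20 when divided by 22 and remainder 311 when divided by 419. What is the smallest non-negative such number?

7434

Write x = 20 + 22·k. Then 22·k ≡ 311 − 20 ≡ 291 (mod 419).
Need 22⁻¹ mod 419. Extended Euclid on (419, 22):
419 = 19×22 + 1
22 = 22×1 + 0
Back-substitute:
1 = 419 − 19·22
22⁻¹ ≡ 400 (mod 419), so k ≡ 400·291 ≡ 337 (mod 419).
x = 20 + 22·337 = 7434.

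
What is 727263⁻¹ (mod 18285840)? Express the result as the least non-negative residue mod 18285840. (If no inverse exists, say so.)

no inverse exists

Euclidean algorithm on 18285840, 727263:
18285840 = 25×727263 + 104265
727263 = 6×104265 + 101673
104265 = 1×101673 + 2592
101673 = 39×2592 + 585
2592 = 4×585 + 252
585 = 2×252 + 81
252 = 3×81 + 9
81 = 9×9 + 0
Since gcd = 9 > 1, 727263 is not a unit mod 18285840.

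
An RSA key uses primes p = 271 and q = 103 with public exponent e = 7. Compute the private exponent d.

φ(n) = (p−1)(q−1) = 270·102 = 27540.
Need d with 7·d ≡ 1 (mod 27540). Apply the extended Euclidean algorithm:
27540 = 3934×7 + 2
7 = 3×2 + 1
2 = 2×1 + 0
Back-substitute:
1 = 7 − 3·2
1 = −3·27540 + 11803·7
So 7·11803 ≡ 1 (mod 27540), hence d = 11803.

11803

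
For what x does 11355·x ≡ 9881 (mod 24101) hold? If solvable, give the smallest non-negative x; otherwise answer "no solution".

First find gcd(11355, 24101):
24101 = 2·11355 + 1391
11355 = 8·1391 + 227
1391 = 6·227 + 29
227 = 7·29 + 24
29 = 1·24 + 5
24 = 4·5 + 4
5 = 1·4 + 1
4 = 4·1 + 0
gcd = 1, so a unique solution mod 24101 exists.
Back-substitute for the Bézout coefficients:
1 = 5 − 4
1 = −24 + 5·5
1 = 5·29 − 6·24
1 = −6·227 + 47·29
1 = 47·1391 − 288·227
1 = −288·11355 + 2351·1391
1 = 2351·24101 − 4990·11355
So 11355·(-4990) ≡ 1 (mod 24101), giving 11355⁻¹ ≡ 19111.
x ≡ 11355⁻¹·9881 ≡ 19111·9881 ≡ 4456 (mod 24101).

4456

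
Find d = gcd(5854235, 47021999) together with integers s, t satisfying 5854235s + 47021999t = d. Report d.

1

Repeated division:
47021999 = 8×5854235 + 188119
5854235 = 31×188119 + 22546
188119 = 8×22546 + 7751
22546 = 2×7751 + 7044
7751 = 1×7044 + 707
7044 = 9×707 + 681
707 = 1×681 + 26
681 = 26×26 + 5
26 = 5×5 + 1
5 = 5×1 + 0
gcd(5854235, 47021999) = 1.
Express as a combination:
1 = 26 − 5·5
1 = −5·681 + 131·26
1 = 131·707 − 136·681
1 = −136·7044 + 1355·707
1 = 1355·7751 − 1491·7044
1 = −1491·22546 + 4337·7751
1 = 4337·188119 − 36187·22546
1 = −36187·5854235 + 1126134·188119
1 = 1126134·47021999 − 9045259·5854235
So 1 = (1126134)·47021999 + (-9045259)·5854235.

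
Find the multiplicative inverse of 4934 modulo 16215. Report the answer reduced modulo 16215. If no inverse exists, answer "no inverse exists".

Apply the Euclidean algorithm to 16215 and 4934:
16215 = 3×4934 + 1413
4934 = 3×1413 + 695
1413 = 2×695 + 23
695 = 30×23 + 5
23 = 4×5 + 3
5 = 1×3 + 2
3 = 1×2 + 1
2 = 2×1 + 0
gcd = 1, so the inverse exists. Back-substitute:
1 = 3 − 2
1 = −5 + 2·3
1 = 2·23 − 9·5
1 = −9·695 + 272·23
1 = 272·1413 − 553·695
1 = −553·4934 + 1931·1413
1 = 1931·16215 − 6346·4934
Thus 4934·(-6346) ≡ 1 (mod 16215); reducing, -6346 mod 16215 = 9869.

9869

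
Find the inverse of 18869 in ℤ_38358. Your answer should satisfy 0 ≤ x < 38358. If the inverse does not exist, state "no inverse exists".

Apply the Euclidean algorithm to 38358 and 18869:
38358 = 2*18869 + 620
18869 = 30*620 + 269
620 = 2*269 + 82
269 = 3*82 + 23
82 = 3*23 + 13
23 = 1*13 + 10
13 = 1*10 + 3
10 = 3*3 + 1
3 = 3*1 + 0
Since gcd(18869, 38358) = 1, back-substitute to write 1 as a combination:
1 = 10 − 3·3
1 = −3·13 + 4·10
1 = 4·23 − 7·13
1 = −7·82 + 25·23
1 = 25·269 − 82·82
1 = −82·620 + 189·269
1 = 189·18869 − 5752·620
1 = −5752·38358 + 11693·18869
So 18869·11693 ≡ 1 (mod 38358).

11693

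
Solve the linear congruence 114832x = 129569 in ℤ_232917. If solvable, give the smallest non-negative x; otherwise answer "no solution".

48752

First find gcd(114832, 232917):
232917 = 2*114832 + 3253
114832 = 35*3253 + 977
3253 = 3*977 + 322
977 = 3*322 + 11
322 = 29*11 + 3
11 = 3*3 + 2
3 = 1*2 + 1
2 = 2*1 + 0
gcd = 1, so a unique solution mod 232917 exists.
Back-substitute for the Bézout coefficients:
1 = 3 − 2
1 = −11 + 4·3
1 = 4·322 − 117·11
1 = −117·977 + 355·322
1 = 355·3253 − 1182·977
1 = −1182·114832 + 41725·3253
1 = 41725·232917 − 84632·114832
So 114832·(-84632) ≡ 1 (mod 232917), giving 114832⁻¹ ≡ 148285.
x ≡ 114832⁻¹·129569 ≡ 148285·129569 ≡ 48752 (mod 232917).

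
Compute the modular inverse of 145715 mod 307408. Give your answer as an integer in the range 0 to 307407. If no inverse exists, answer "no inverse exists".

Run Euclid on (307408, 145715):
307408 = 2*145715 + 15978
145715 = 9*15978 + 1913
15978 = 8*1913 + 674
1913 = 2*674 + 565
674 = 1*565 + 109
565 = 5*109 + 20
109 = 5*20 + 9
20 = 2*9 + 2
9 = 4*2 + 1
2 = 2*1 + 0
The gcd is 1. Working backward:
1 = 9 − 4·2
1 = −4·20 + 9·9
1 = 9·109 − 49·20
1 = −49·565 + 254·109
1 = 254·674 − 303·565
1 = −303·1913 + 860·674
1 = 860·15978 − 7183·1913
1 = −7183·145715 + 65507·15978
1 = 65507·307408 − 138197·145715
Thus 145715·(-138197) ≡ 1 (mod 307408); reducing, -138197 mod 307408 = 169211.

169211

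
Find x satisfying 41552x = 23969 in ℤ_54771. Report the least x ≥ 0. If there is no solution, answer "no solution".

32971

First find gcd(41552, 54771):
54771 = 1×41552 + 13219
41552 = 3×13219 + 1895
13219 = 6×1895 + 1849
1895 = 1×1849 + 46
1849 = 40×46 + 9
46 = 5×9 + 1
9 = 9×1 + 0
gcd = 1, so a unique solution mod 54771 exists.
Back-substitute for the Bézout coefficients:
1 = 46 − 5·9
1 = −5·1849 + 201·46
1 = 201·1895 − 206·1849
1 = −206·13219 + 1437·1895
1 = 1437·41552 − 4517·13219
1 = −4517·54771 + 5954·41552
So 41552·(5954) ≡ 1 (mod 54771), giving 41552⁻¹ ≡ 5954.
x ≡ 41552⁻¹·23969 ≡ 5954·23969 ≡ 32971 (mod 54771).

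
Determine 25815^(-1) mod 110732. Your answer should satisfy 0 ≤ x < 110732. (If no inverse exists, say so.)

Run Euclid on (110732, 25815):
110732 = 4×25815 + 7472
25815 = 3×7472 + 3399
7472 = 2×3399 + 674
3399 = 5×674 + 29
674 = 23×29 + 7
29 = 4×7 + 1
7 = 7×1 + 0
gcd = 1, so the inverse exists. Back-substitute:
1 = 29 − 4·7
1 = −4·674 + 93·29
1 = 93·3399 − 469·674
1 = −469·7472 + 1031·3399
1 = 1031·25815 − 3562·7472
1 = −3562·110732 + 15279·25815
So 25815·15279 ≡ 1 (mod 110732).

15279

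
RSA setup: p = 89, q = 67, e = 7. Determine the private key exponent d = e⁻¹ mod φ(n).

3319

φ(n) = (p−1)(q−1) = 88·66 = 5808.
Need d with 7·d ≡ 1 (mod 5808). Apply the extended Euclidean algorithm:
5808 = 829*7 + 5
7 = 1*5 + 2
5 = 2*2 + 1
2 = 2*1 + 0
Back-substitute:
1 = 5 − 2·2
1 = −2·7 + 3·5
1 = 3·5808 − 2489·7
So 7·(-2489) ≡ 1 (mod 5808), hence d ≡ -2489 ≡ 3319 (mod 5808).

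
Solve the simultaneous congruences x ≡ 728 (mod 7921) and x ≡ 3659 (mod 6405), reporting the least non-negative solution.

29633189

Write x = 728 + 7921·k. Then 7921·k ≡ 3659 − 728 ≡ 2931 (mod 6405).
Need 7921⁻¹ mod 6405. Extended Euclid on (6405, 1516):
6405 = 4×1516 + 341
1516 = 4×341 + 152
341 = 2×152 + 37
152 = 4×37 + 4
37 = 9×4 + 1
4 = 4×1 + 0
Back-substitute:
1 = 37 − 9·4
1 = −9·152 + 37·37
1 = 37·341 − 83·152
1 = −83·1516 + 369·341
1 = 369·6405 − 1559·1516
7921⁻¹ ≡ 4846 (mod 6405), so k ≡ 4846·2931 ≡ 3741 (mod 6405).
x = 728 + 7921·3741 = 29633189.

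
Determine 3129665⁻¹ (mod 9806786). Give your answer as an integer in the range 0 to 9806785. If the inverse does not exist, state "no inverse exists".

no inverse exists

Euclidean algorithm on 9806786, 3129665:
9806786 = 3*3129665 + 417791
3129665 = 7*417791 + 205128
417791 = 2*205128 + 7535
205128 = 27*7535 + 1683
7535 = 4*1683 + 803
1683 = 2*803 + 77
803 = 10*77 + 33
77 = 2*33 + 11
33 = 3*11 + 0
The gcd is 11, not 1, hence no inverse exists.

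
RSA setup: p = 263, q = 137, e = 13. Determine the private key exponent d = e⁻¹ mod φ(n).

2741

φ(n) = (p−1)(q−1) = 262·136 = 35632.
Need d with 13·d ≡ 1 (mod 35632). Apply the extended Euclidean algorithm:
35632 = 2740*13 + 12
13 = 1*12 + 1
12 = 12*1 + 0
Back-substitute:
1 = 13 − 12
1 = −35632 + 2741·13
So 13·2741 ≡ 1 (mod 35632), hence d = 2741.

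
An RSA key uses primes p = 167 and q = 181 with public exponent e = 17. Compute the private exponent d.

5273

φ(n) = (p−1)(q−1) = 166·180 = 29880.
Need d with 17·d ≡ 1 (mod 29880). Apply the extended Euclidean algorithm:
29880 = 1757*17 + 11
17 = 1*11 + 6
11 = 1*6 + 5
6 = 1*5 + 1
5 = 5*1 + 0
Back-substitute:
1 = 6 − 5
1 = −11 + 2·6
1 = 2·17 − 3·11
1 = −3·29880 + 5273·17
So 17·5273 ≡ 1 (mod 29880), hence d = 5273.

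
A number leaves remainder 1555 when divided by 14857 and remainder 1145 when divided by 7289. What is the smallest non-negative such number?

81878482

Write x = 1555 + 14857·k. Then 14857·k ≡ 1145 − 1555 ≡ 6879 (mod 7289).
Need 14857⁻¹ mod 7289. Extended Euclid on (7289, 279):
7289 = 26*279 + 35
279 = 7*35 + 34
35 = 1*34 + 1
34 = 34*1 + 0
Back-substitute:
1 = 35 − 34
1 = −279 + 8·35
1 = 8·7289 − 209·279
14857⁻¹ ≡ 7080 (mod 7289), so k ≡ 7080·6879 ≡ 5511 (mod 7289).
x = 1555 + 14857·5511 = 81878482.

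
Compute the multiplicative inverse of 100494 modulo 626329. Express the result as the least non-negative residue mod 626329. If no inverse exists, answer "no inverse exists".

Apply the Euclidean algorithm to 626329 and 100494:
626329 = 6*100494 + 23365
100494 = 4*23365 + 7034
23365 = 3*7034 + 2263
7034 = 3*2263 + 245
2263 = 9*245 + 58
245 = 4*58 + 13
58 = 4*13 + 6
13 = 2*6 + 1
6 = 6*1 + 0
gcd = 1, so the inverse exists. Back-substitute:
1 = 13 − 2·6
1 = −2·58 + 9·13
1 = 9·245 − 38·58
1 = −38·2263 + 351·245
1 = 351·7034 − 1091·2263
1 = −1091·23365 + 3624·7034
1 = 3624·100494 − 15587·23365
1 = −15587·626329 + 97146·100494
So 100494·97146 ≡ 1 (mod 626329).

97146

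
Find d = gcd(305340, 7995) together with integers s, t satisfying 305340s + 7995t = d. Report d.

Euclidean algorithm:
305340 = 38*7995 + 1530
7995 = 5*1530 + 345
1530 = 4*345 + 150
345 = 2*150 + 45
150 = 3*45 + 15
45 = 3*15 + 0
gcd(305340, 7995) = 15.
Working backward:
15 = 150 − 3·45
15 = −3·345 + 7·150
15 = 7·1530 − 31·345
15 = −31·7995 + 162·1530
15 = 162·305340 − 6187·7995
So 15 = (162)·305340 + (-6187)·7995.

15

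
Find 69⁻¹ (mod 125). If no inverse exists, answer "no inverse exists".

29

Extended Euclidean algorithm:
125 = 1×69 + 56
69 = 1×56 + 13
56 = 4×13 + 4
13 = 3×4 + 1
4 = 4×1 + 0
The gcd is 1. Working backward:
1 = 13 − 3·4
1 = −3·56 + 13·13
1 = 13·69 − 16·56
1 = −16·125 + 29·69
So 69·29 ≡ 1 (mod 125).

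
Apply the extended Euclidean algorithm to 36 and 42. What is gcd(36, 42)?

6

Repeated division:
42 = 1*36 + 6
36 = 6*6 + 0
gcd(36, 42) = 6.
Working backward:
6 = 42 − 36
So 6 = (1)·42 + (-1)·36.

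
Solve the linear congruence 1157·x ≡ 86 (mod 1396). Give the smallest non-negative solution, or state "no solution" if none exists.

1162

First find gcd(1157, 1396):
1396 = 1*1157 + 239
1157 = 4*239 + 201
239 = 1*201 + 38
201 = 5*38 + 11
38 = 3*11 + 5
11 = 2*5 + 1
5 = 5*1 + 0
gcd = 1, so a unique solution mod 1396 exists.
Back-substitute for the Bézout coefficients:
1 = 11 − 2·5
1 = −2·38 + 7·11
1 = 7·201 − 37·38
1 = −37·239 + 44·201
1 = 44·1157 − 213·239
1 = −213·1396 + 257·1157
So 1157·(257) ≡ 1 (mod 1396), giving 1157⁻¹ ≡ 257.
x ≡ 1157⁻¹·86 ≡ 257·86 ≡ 1162 (mod 1396).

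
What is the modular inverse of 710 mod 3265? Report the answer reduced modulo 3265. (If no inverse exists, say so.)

no inverse exists

Euclidean algorithm on 3265, 710:
3265 = 4*710 + 425
710 = 1*425 + 285
425 = 1*285 + 140
285 = 2*140 + 5
140 = 28*5 + 0
The gcd is 5, not 1, hence no inverse exists.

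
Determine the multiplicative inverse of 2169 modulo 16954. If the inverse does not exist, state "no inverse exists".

8903

Extended Euclidean algorithm:
16954 = 7*2169 + 1771
2169 = 1*1771 + 398
1771 = 4*398 + 179
398 = 2*179 + 40
179 = 4*40 + 19
40 = 2*19 + 2
19 = 9*2 + 1
2 = 2*1 + 0
The gcd is 1. Working backward:
1 = 19 − 9·2
1 = −9·40 + 19·19
1 = 19·179 − 85·40
1 = −85·398 + 189·179
1 = 189·1771 − 841·398
1 = −841·2169 + 1030·1771
1 = 1030·16954 − 8051·2169
Thus 2169·(-8051) ≡ 1 (mod 16954); reducing, -8051 mod 16954 = 8903.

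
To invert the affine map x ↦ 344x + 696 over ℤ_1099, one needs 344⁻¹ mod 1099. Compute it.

Extended Euclidean algorithm:
1099 = 3×344 + 67
344 = 5×67 + 9
67 = 7×9 + 4
9 = 2×4 + 1
4 = 4×1 + 0
gcd = 1, so the inverse exists. Back-substitute:
1 = 9 − 2·4
1 = −2·67 + 15·9
1 = 15·344 − 77·67
1 = −77·1099 + 246·344
So 344·246 ≡ 1 (mod 1099).

246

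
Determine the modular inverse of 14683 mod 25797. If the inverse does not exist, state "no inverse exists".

Apply the Euclidean algorithm to 25797 and 14683:
25797 = 1*14683 + 11114
14683 = 1*11114 + 3569
11114 = 3*3569 + 407
3569 = 8*407 + 313
407 = 1*313 + 94
313 = 3*94 + 31
94 = 3*31 + 1
31 = 31*1 + 0
Since gcd(14683, 25797) = 1, back-substitute to write 1 as a combination:
1 = 94 − 3·31
1 = −3·313 + 10·94
1 = 10·407 − 13·313
1 = −13·3569 + 114·407
1 = 114·11114 − 355·3569
1 = −355·14683 + 469·11114
1 = 469·25797 − 824·14683
Hence 14683⁻¹ ≡ -824 ≡ 24973 (mod 25797).

24973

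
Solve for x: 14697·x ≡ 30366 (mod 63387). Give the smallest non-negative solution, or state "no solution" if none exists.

5087

First find gcd(14697, 63387):
63387 = 4*14697 + 4599
14697 = 3*4599 + 900
4599 = 5*900 + 99
900 = 9*99 + 9
99 = 11*9 + 0
gcd = 9 and 9 | 30366, so solutions exist. Divide through by 9: 1633x ≡ 3374 (mod 7043).
Now find 1633⁻¹ mod 7043:
7043 = 4·1633 + 511
1633 = 3·511 + 100
511 = 5·100 + 11
100 = 9·11 + 1
11 = 11·1 + 0
Back-substitute:
1 = 100 − 9·11
1 = −9·511 + 46·100
1 = 46·1633 − 147·511
1 = −147·7043 + 634·1633
So 1633⁻¹ ≡ 634 (mod 7043).
Then x ≡ 634·3374 ≡ 5087 (mod 7043); the smallest non-negative solution is x = 5087.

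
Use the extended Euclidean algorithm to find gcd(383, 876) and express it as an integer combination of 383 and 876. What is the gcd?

Apply Euclid's algorithm to 876 and 383:
876 = 2·383 + 110
383 = 3·110 + 53
110 = 2·53 + 4
53 = 13·4 + 1
4 = 4·1 + 0
gcd(383, 876) = 1.
Working backward:
1 = 53 − 13·4
1 = −13·110 + 27·53
1 = 27·383 − 94·110
1 = −94·876 + 215·383
So 1 = (-94)·876 + (215)·383.

1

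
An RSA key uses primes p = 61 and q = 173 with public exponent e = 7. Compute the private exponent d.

φ(n) = (p−1)(q−1) = 60·172 = 10320.
Need d with 7·d ≡ 1 (mod 10320). Apply the extended Euclidean algorithm:
10320 = 1474·7 + 2
7 = 3·2 + 1
2 = 2·1 + 0
Back-substitute:
1 = 7 − 3·2
1 = −3·10320 + 4423·7
So 7·4423 ≡ 1 (mod 10320), hence d = 4423.

4423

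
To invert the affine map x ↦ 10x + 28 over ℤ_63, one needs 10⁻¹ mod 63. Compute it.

19

Apply the Euclidean algorithm to 63 and 10:
63 = 6×10 + 3
10 = 3×3 + 1
3 = 3×1 + 0
Since gcd(10, 63) = 1, back-substitute to write 1 as a combination:
1 = 10 − 3·3
1 = −3·63 + 19·10
So 10·19 ≡ 1 (mod 63).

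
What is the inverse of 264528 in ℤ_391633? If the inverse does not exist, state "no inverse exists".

no inverse exists

Compute gcd(264528, 391633):
391633 = 1*264528 + 127105
264528 = 2*127105 + 10318
127105 = 12*10318 + 3289
10318 = 3*3289 + 451
3289 = 7*451 + 132
451 = 3*132 + 55
132 = 2*55 + 22
55 = 2*22 + 11
22 = 2*11 + 0
The gcd is 11, not 1, hence no inverse exists.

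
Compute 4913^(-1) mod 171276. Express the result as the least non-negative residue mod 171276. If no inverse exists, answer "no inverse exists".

127385

gcd(171276, 4913) by repeated division:
171276 = 34·4913 + 4234
4913 = 1·4234 + 679
4234 = 6·679 + 160
679 = 4·160 + 39
160 = 4·39 + 4
39 = 9·4 + 3
4 = 1·3 + 1
3 = 3·1 + 0
The gcd is 1. Working backward:
1 = 4 − 3
1 = −39 + 10·4
1 = 10·160 − 41·39
1 = −41·679 + 174·160
1 = 174·4234 − 1085·679
1 = −1085·4913 + 1259·4234
1 = 1259·171276 − 43891·4913
Thus 4913·(-43891) ≡ 1 (mod 171276); reducing, -43891 mod 171276 = 127385.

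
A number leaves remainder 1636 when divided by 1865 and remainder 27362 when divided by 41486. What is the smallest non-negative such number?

4134476

Write x = 1636 + 1865·k. Then 1865·k ≡ 27362 − 1636 ≡ 25726 (mod 41486).
Need 1865⁻¹ mod 41486. Extended Euclid on (41486, 1865):
41486 = 22*1865 + 456
1865 = 4*456 + 41
456 = 11*41 + 5
41 = 8*5 + 1
5 = 5*1 + 0
Back-substitute:
1 = 41 − 8·5
1 = −8·456 + 89·41
1 = 89·1865 − 364·456
1 = −364·41486 + 8097·1865
1865⁻¹ ≡ 8097 (mod 41486), so k ≡ 8097·25726 ≡ 2216 (mod 41486).
x = 1636 + 1865·2216 = 4134476.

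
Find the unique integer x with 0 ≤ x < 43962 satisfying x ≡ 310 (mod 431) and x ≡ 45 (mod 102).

Write x = 310 + 431·k. Then 431·k ≡ 45 − 310 ≡ 41 (mod 102).
Need 431⁻¹ mod 102. Extended Euclid on (102, 23):
102 = 4*23 + 10
23 = 2*10 + 3
10 = 3*3 + 1
3 = 3*1 + 0
Back-substitute:
1 = 10 − 3·3
1 = −3·23 + 7·10
1 = 7·102 − 31·23
431⁻¹ ≡ 71 (mod 102), so k ≡ 71·41 ≡ 55 (mod 102).
x = 310 + 431·55 = 24015.

24015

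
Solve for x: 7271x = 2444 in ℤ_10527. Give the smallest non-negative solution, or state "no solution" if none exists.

gcd(7271, 10527):
10527 = 1*7271 + 3256
7271 = 2*3256 + 759
3256 = 4*759 + 220
759 = 3*220 + 99
220 = 2*99 + 22
99 = 4*22 + 11
22 = 2*11 + 0
gcd = 11, but 11 ∤ 2444, so the congruence has no solution.

no solution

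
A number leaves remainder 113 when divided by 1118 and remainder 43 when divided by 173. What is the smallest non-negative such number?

71665

Write x = 113 + 1118·k. Then 1118·k ≡ 43 − 113 ≡ 103 (mod 173).
Need 1118⁻¹ mod 173. Extended Euclid on (173, 80):
173 = 2*80 + 13
80 = 6*13 + 2
13 = 6*2 + 1
2 = 2*1 + 0
Back-substitute:
1 = 13 − 6·2
1 = −6·80 + 37·13
1 = 37·173 − 80·80
1118⁻¹ ≡ 93 (mod 173), so k ≡ 93·103 ≡ 64 (mod 173).
x = 113 + 1118·64 = 71665.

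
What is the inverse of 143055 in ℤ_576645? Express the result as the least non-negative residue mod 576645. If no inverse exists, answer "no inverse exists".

no inverse exists

Compute gcd(143055, 576645):
576645 = 4·143055 + 4425
143055 = 32·4425 + 1455
4425 = 3·1455 + 60
1455 = 24·60 + 15
60 = 4·15 + 0
The gcd is 15, not 1, hence no inverse exists.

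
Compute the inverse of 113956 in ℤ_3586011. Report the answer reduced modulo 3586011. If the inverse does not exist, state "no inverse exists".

Run Euclid on (3586011, 113956):
3586011 = 31*113956 + 53375
113956 = 2*53375 + 7206
53375 = 7*7206 + 2933
7206 = 2*2933 + 1340
2933 = 2*1340 + 253
1340 = 5*253 + 75
253 = 3*75 + 28
75 = 2*28 + 19
28 = 1*19 + 9
19 = 2*9 + 1
9 = 9*1 + 0
gcd = 1, so the inverse exists. Back-substitute:
1 = 19 − 2·9
1 = −2·28 + 3·19
1 = 3·75 − 8·28
1 = −8·253 + 27·75
1 = 27·1340 − 143·253
1 = −143·2933 + 313·1340
1 = 313·7206 − 769·2933
1 = −769·53375 + 5696·7206
1 = 5696·113956 − 12161·53375
1 = −12161·3586011 + 382687·113956
So 113956·382687 ≡ 1 (mod 3586011).

382687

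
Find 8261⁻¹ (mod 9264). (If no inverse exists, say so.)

2189

Extended Euclidean algorithm:
9264 = 1*8261 + 1003
8261 = 8*1003 + 237
1003 = 4*237 + 55
237 = 4*55 + 17
55 = 3*17 + 4
17 = 4*4 + 1
4 = 4*1 + 0
gcd = 1, so the inverse exists. Back-substitute:
1 = 17 − 4·4
1 = −4·55 + 13·17
1 = 13·237 − 56·55
1 = −56·1003 + 237·237
1 = 237·8261 − 1952·1003
1 = −1952·9264 + 2189·8261
So 8261·2189 ≡ 1 (mod 9264).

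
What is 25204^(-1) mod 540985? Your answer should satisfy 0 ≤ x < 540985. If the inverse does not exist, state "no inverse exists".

Extended Euclidean algorithm:
540985 = 21*25204 + 11701
25204 = 2*11701 + 1802
11701 = 6*1802 + 889
1802 = 2*889 + 24
889 = 37*24 + 1
24 = 24*1 + 0
Since gcd(25204, 540985) = 1, back-substitute to write 1 as a combination:
1 = 889 − 37·24
1 = −37·1802 + 75·889
1 = 75·11701 − 487·1802
1 = −487·25204 + 1049·11701
1 = 1049·540985 − 22516·25204
Hence 25204⁻¹ ≡ -22516 ≡ 518469 (mod 540985).

518469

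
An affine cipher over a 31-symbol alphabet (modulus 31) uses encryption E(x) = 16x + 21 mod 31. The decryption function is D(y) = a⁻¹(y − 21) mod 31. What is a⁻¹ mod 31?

Extended Euclidean algorithm:
31 = 1·16 + 15
16 = 1·15 + 1
15 = 15·1 + 0
gcd = 1, so the inverse exists. Back-substitute:
1 = 16 − 15
1 = −31 + 2·16
So 16·2 ≡ 1 (mod 31).

2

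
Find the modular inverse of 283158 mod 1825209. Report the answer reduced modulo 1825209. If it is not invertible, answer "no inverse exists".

Euclidean algorithm on 1825209, 283158:
1825209 = 6×283158 + 126261
283158 = 2×126261 + 30636
126261 = 4×30636 + 3717
30636 = 8×3717 + 900
3717 = 4×900 + 117
900 = 7×117 + 81
117 = 1×81 + 36
81 = 2×36 + 9
36 = 4×9 + 0
The gcd is 9, not 1, hence no inverse exists.

no inverse exists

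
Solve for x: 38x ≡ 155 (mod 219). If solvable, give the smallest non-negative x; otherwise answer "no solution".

First find gcd(38, 219):
219 = 5×38 + 29
38 = 1×29 + 9
29 = 3×9 + 2
9 = 4×2 + 1
2 = 2×1 + 0
gcd = 1, so a unique solution mod 219 exists.
Back-substitute for the Bézout coefficients:
1 = 9 − 4·2
1 = −4·29 + 13·9
1 = 13·38 − 17·29
1 = −17·219 + 98·38
So 38·(98) ≡ 1 (mod 219), giving 38⁻¹ ≡ 98.
x ≡ 38⁻¹·155 ≡ 98·155 ≡ 79 (mod 219).

79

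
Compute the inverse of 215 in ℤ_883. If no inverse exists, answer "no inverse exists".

Extended Euclidean algorithm:
883 = 4*215 + 23
215 = 9*23 + 8
23 = 2*8 + 7
8 = 1*7 + 1
7 = 7*1 + 0
Since gcd(215, 883) = 1, back-substitute to write 1 as a combination:
1 = 8 − 7
1 = −23 + 3·8
1 = 3·215 − 28·23
1 = −28·883 + 115·215
So 215·115 ≡ 1 (mod 883).

115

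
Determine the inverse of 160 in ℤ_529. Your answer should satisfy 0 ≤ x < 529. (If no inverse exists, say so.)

Extended Euclidean algorithm:
529 = 3*160 + 49
160 = 3*49 + 13
49 = 3*13 + 10
13 = 1*10 + 3
10 = 3*3 + 1
3 = 3*1 + 0
The gcd is 1. Working backward:
1 = 10 − 3·3
1 = −3·13 + 4·10
1 = 4·49 − 15·13
1 = −15·160 + 49·49
1 = 49·529 − 162·160
So 160·(-162) ≡ 1 (mod 529), and -162 ≡ 367 (mod 529).

367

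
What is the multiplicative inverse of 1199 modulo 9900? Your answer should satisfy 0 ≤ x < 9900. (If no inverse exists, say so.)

Euclidean algorithm on 9900, 1199:
9900 = 8×1199 + 308
1199 = 3×308 + 275
308 = 1×275 + 33
275 = 8×33 + 11
33 = 3×11 + 0
gcd(1199, 9900) = 11 ≠ 1, so 1199 has no multiplicative inverse modulo 9900.

no inverse exists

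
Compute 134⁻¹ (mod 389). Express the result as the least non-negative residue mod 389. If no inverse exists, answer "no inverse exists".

90

Apply the Euclidean algorithm to 389 and 134:
389 = 2×134 + 121
134 = 1×121 + 13
121 = 9×13 + 4
13 = 3×4 + 1
4 = 4×1 + 0
Since gcd(134, 389) = 1, back-substitute to write 1 as a combination:
1 = 13 − 3·4
1 = −3·121 + 28·13
1 = 28·134 − 31·121
1 = −31·389 + 90·134
So 134·90 ≡ 1 (mod 389).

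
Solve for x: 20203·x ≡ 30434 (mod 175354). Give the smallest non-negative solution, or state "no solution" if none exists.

First find gcd(20203, 175354):
175354 = 8×20203 + 13730
20203 = 1×13730 + 6473
13730 = 2×6473 + 784
6473 = 8×784 + 201
784 = 3×201 + 181
201 = 1×181 + 20
181 = 9×20 + 1
20 = 20×1 + 0
gcd = 1, so a unique solution mod 175354 exists.
Back-substitute for the Bézout coefficients:
1 = 181 − 9·20
1 = −9·201 + 10·181
1 = 10·784 − 39·201
1 = −39·6473 + 322·784
1 = 322·13730 − 683·6473
1 = −683·20203 + 1005·13730
1 = 1005·175354 − 8723·20203
So 20203·(-8723) ≡ 1 (mod 175354), giving 20203⁻¹ ≡ 166631.
x ≡ 20203⁻¹·30434 ≡ 166631·30434 ≡ 10174 (mod 175354).

10174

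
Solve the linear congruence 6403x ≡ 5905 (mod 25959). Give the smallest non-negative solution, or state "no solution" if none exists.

First find gcd(6403, 25959):
25959 = 4·6403 + 347
6403 = 18·347 + 157
347 = 2·157 + 33
157 = 4·33 + 25
33 = 1·25 + 8
25 = 3·8 + 1
8 = 8·1 + 0
gcd = 1, so a unique solution mod 25959 exists.
Back-substitute for the Bézout coefficients:
1 = 25 − 3·8
1 = −3·33 + 4·25
1 = 4·157 − 19·33
1 = −19·347 + 42·157
1 = 42·6403 − 775·347
1 = −775·25959 + 3142·6403
So 6403·(3142) ≡ 1 (mod 25959), giving 6403⁻¹ ≡ 3142.
x ≡ 6403⁻¹·5905 ≡ 3142·5905 ≡ 18784 (mod 25959).

18784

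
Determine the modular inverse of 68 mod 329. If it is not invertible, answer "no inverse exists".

150

Extended Euclidean algorithm:
329 = 4*68 + 57
68 = 1*57 + 11
57 = 5*11 + 2
11 = 5*2 + 1
2 = 2*1 + 0
Since gcd(68, 329) = 1, back-substitute to write 1 as a combination:
1 = 11 − 5·2
1 = −5·57 + 26·11
1 = 26·68 − 31·57
1 = −31·329 + 150·68
So 68·150 ≡ 1 (mod 329).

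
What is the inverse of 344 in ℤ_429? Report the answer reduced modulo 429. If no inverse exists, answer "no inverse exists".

Extended Euclidean algorithm:
429 = 1·344 + 85
344 = 4·85 + 4
85 = 21·4 + 1
4 = 4·1 + 0
gcd = 1, so the inverse exists. Back-substitute:
1 = 85 − 21·4
1 = −21·344 + 85·85
1 = 85·429 − 106·344
Hence 344⁻¹ ≡ -106 ≡ 323 (mod 429).

323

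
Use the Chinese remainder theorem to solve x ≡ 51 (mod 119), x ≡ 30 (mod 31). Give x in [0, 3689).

Write x = 51 + 119·k. Then 119·k ≡ 30 − 51 ≡ 10 (mod 31).
Need 119⁻¹ mod 31. Extended Euclid on (31, 26):
31 = 1·26 + 5
26 = 5·5 + 1
5 = 5·1 + 0
Back-substitute:
1 = 26 − 5·5
1 = −5·31 + 6·26
119⁻¹ ≡ 6 (mod 31), so k ≡ 6·10 ≡ 29 (mod 31).
x = 51 + 119·29 = 3502.

3502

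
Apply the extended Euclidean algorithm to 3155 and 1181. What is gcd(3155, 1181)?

Repeated division:
3155 = 2*1181 + 793
1181 = 1*793 + 388
793 = 2*388 + 17
388 = 22*17 + 14
17 = 1*14 + 3
14 = 4*3 + 2
3 = 1*2 + 1
2 = 2*1 + 0
gcd(3155, 1181) = 1.
Working backward:
1 = 3 − 2
1 = −14 + 5·3
1 = 5·17 − 6·14
1 = −6·388 + 137·17
1 = 137·793 − 280·388
1 = −280·1181 + 417·793
1 = 417·3155 − 1114·1181
So 1 = (417)·3155 + (-1114)·1181.

1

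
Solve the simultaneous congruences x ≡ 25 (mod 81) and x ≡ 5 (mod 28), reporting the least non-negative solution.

Write x = 25 + 81·k. Then 81·k ≡ 5 − 25 ≡ 8 (mod 28).
Need 81⁻¹ mod 28. Extended Euclid on (28, 25):
28 = 1·25 + 3
25 = 8·3 + 1
3 = 3·1 + 0
Back-substitute:
1 = 25 − 8·3
1 = −8·28 + 9·25
81⁻¹ ≡ 9 (mod 28), so k ≡ 9·8 ≡ 16 (mod 28).
x = 25 + 81·16 = 1321.

1321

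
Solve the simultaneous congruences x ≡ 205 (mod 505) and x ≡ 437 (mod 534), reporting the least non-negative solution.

265835

Write x = 205 + 505·k. Then 505·k ≡ 437 − 205 ≡ 232 (mod 534).
Need 505⁻¹ mod 534. Extended Euclid on (534, 505):
534 = 1·505 + 29
505 = 17·29 + 12
29 = 2·12 + 5
12 = 2·5 + 2
5 = 2·2 + 1
2 = 2·1 + 0
Back-substitute:
1 = 5 − 2·2
1 = −2·12 + 5·5
1 = 5·29 − 12·12
1 = −12·505 + 209·29
1 = 209·534 − 221·505
505⁻¹ ≡ 313 (mod 534), so k ≡ 313·232 ≡ 526 (mod 534).
x = 205 + 505·526 = 265835.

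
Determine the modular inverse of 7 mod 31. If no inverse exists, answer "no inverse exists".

Extended Euclidean algorithm:
31 = 4·7 + 3
7 = 2·3 + 1
3 = 3·1 + 0
The gcd is 1. Working backward:
1 = 7 − 2·3
1 = −2·31 + 9·7
So 7·9 ≡ 1 (mod 31).

9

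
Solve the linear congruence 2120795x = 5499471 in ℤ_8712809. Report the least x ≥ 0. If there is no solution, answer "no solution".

First find gcd(2120795, 8712809):
8712809 = 4·2120795 + 229629
2120795 = 9·229629 + 54134
229629 = 4·54134 + 13093
54134 = 4·13093 + 1762
13093 = 7·1762 + 759
1762 = 2·759 + 244
759 = 3·244 + 27
244 = 9·27 + 1
27 = 27·1 + 0
gcd = 1, so a unique solution mod 8712809 exists.
Back-substitute for the Bézout coefficients:
1 = 244 − 9·27
1 = −9·759 + 28·244
1 = 28·1762 − 65·759
1 = −65·13093 + 483·1762
1 = 483·54134 − 1997·13093
1 = −1997·229629 + 8471·54134
1 = 8471·2120795 − 78236·229629
1 = −78236·8712809 + 321415·2120795
So 2120795·(321415) ≡ 1 (mod 8712809), giving 2120795⁻¹ ≡ 321415.
x ≡ 2120795⁻¹·5499471 ≡ 321415·5499471 ≡ 1345590 (mod 8712809).

1345590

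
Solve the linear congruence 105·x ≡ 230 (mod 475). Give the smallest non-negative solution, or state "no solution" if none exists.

First find gcd(105, 475):
475 = 4·105 + 55
105 = 1·55 + 50
55 = 1·50 + 5
50 = 10·5 + 0
gcd = 5 and 5 | 230, so solutions exist. Divide through by 5: 21x ≡ 46 (mod 95).
Now find 21⁻¹ mod 95:
95 = 4×21 + 11
21 = 1×11 + 10
11 = 1×10 + 1
10 = 10×1 + 0
Back-substitute:
1 = 11 − 10
1 = −21 + 2·11
1 = 2·95 − 9·21
So 21·(-9) ≡ 1 (mod 95), i.e. 21⁻¹ ≡ 86.
Then x ≡ 86·46 ≡ 61 (mod 95); the smallest non-negative solution is x = 61.

61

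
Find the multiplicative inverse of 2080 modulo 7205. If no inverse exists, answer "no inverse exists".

Compute gcd(2080, 7205):
7205 = 3·2080 + 965
2080 = 2·965 + 150
965 = 6·150 + 65
150 = 2·65 + 20
65 = 3·20 + 5
20 = 4·5 + 0
Since gcd = 5 > 1, 2080 is not a unit mod 7205.

no inverse exists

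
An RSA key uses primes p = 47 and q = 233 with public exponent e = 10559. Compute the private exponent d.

φ(n) = (p−1)(q−1) = 46·232 = 10672.
Need d with 10559·d ≡ 1 (mod 10672). Apply the extended Euclidean algorithm:
10672 = 1*10559 + 113
10559 = 93*113 + 50
113 = 2*50 + 13
50 = 3*13 + 11
13 = 1*11 + 2
11 = 5*2 + 1
2 = 2*1 + 0
Back-substitute:
1 = 11 − 5·2
1 = −5·13 + 6·11
1 = 6·50 − 23·13
1 = −23·113 + 52·50
1 = 52·10559 − 4859·113
1 = −4859·10672 + 4911·10559
So 10559·4911 ≡ 1 (mod 10672), hence d = 4911.

4911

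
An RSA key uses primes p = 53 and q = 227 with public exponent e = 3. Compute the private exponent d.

7835

φ(n) = (p−1)(q−1) = 52·226 = 11752.
Need d with 3·d ≡ 1 (mod 11752). Apply the extended Euclidean algorithm:
11752 = 3917·3 + 1
3 = 3·1 + 0
Back-substitute:
1 = 11752 − 3917·3
So 3·(-3917) ≡ 1 (mod 11752), hence d ≡ -3917 ≡ 7835 (mod 11752).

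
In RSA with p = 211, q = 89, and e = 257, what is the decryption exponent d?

5393

φ(n) = (p−1)(q−1) = 210·88 = 18480.
Need d with 257·d ≡ 1 (mod 18480). Apply the extended Euclidean algorithm:
18480 = 71*257 + 233
257 = 1*233 + 24
233 = 9*24 + 17
24 = 1*17 + 7
17 = 2*7 + 3
7 = 2*3 + 1
3 = 3*1 + 0
Back-substitute:
1 = 7 − 2·3
1 = −2·17 + 5·7
1 = 5·24 − 7·17
1 = −7·233 + 68·24
1 = 68·257 − 75·233
1 = −75·18480 + 5393·257
So 257·5393 ≡ 1 (mod 18480), hence d = 5393.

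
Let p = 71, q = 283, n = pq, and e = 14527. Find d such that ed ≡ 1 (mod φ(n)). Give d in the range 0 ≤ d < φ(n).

φ(n) = (p−1)(q−1) = 70·282 = 19740.
Need d with 14527·d ≡ 1 (mod 19740). Apply the extended Euclidean algorithm:
19740 = 1*14527 + 5213
14527 = 2*5213 + 4101
5213 = 1*4101 + 1112
4101 = 3*1112 + 765
1112 = 1*765 + 347
765 = 2*347 + 71
347 = 4*71 + 63
71 = 1*63 + 8
63 = 7*8 + 7
8 = 1*7 + 1
7 = 7*1 + 0
Back-substitute:
1 = 8 − 7
1 = −63 + 8·8
1 = 8·71 − 9·63
1 = −9·347 + 44·71
1 = 44·765 − 97·347
1 = −97·1112 + 141·765
1 = 141·4101 − 520·1112
1 = −520·5213 + 661·4101
1 = 661·14527 − 1842·5213
1 = −1842·19740 + 2503·14527
So 14527·2503 ≡ 1 (mod 19740), hence d = 2503.

2503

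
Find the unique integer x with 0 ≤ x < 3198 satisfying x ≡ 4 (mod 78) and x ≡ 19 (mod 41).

Write x = 4 + 78·k. Then 78·k ≡ 19 − 4 ≡ 15 (mod 41).
Need 78⁻¹ mod 41. Extended Euclid on (41, 37):
41 = 1·37 + 4
37 = 9·4 + 1
4 = 4·1 + 0
Back-substitute:
1 = 37 − 9·4
1 = −9·41 + 10·37
78⁻¹ ≡ 10 (mod 41), so k ≡ 10·15 ≡ 27 (mod 41).
x = 4 + 78·27 = 2110.

2110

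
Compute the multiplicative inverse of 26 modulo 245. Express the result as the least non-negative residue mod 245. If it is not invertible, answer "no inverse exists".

66

Run Euclid on (245, 26):
245 = 9×26 + 11
26 = 2×11 + 4
11 = 2×4 + 3
4 = 1×3 + 1
3 = 3×1 + 0
gcd = 1, so the inverse exists. Back-substitute:
1 = 4 − 3
1 = −11 + 3·4
1 = 3·26 − 7·11
1 = −7·245 + 66·26
So 26·66 ≡ 1 (mod 245).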